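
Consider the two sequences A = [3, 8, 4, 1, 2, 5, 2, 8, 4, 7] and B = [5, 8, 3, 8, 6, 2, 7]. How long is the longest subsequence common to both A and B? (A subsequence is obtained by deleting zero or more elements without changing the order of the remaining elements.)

4

Backtracking the LCS table gives one alignment: 3 (A1,B3) → 8 (A2,B4) → 2 (A7,B6) → 7 (A10,B7).
So the longest common subsequence has length 4.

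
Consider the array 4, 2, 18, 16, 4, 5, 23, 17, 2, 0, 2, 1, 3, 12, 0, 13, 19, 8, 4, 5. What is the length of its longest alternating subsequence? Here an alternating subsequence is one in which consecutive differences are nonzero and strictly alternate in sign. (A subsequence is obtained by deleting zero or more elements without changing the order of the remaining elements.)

Track the best alternating length ending on an up-step vs a down-step at each position: up/down = 1/1, 1/2, 3/1, 3/4, 3/4, 5/4, 5/1, 5/6, 1/6, 1/6, 7/6, 7/8, 9/6, 9/6, 1/10, 11/6, 11/6, 11/12, 11/12, 13/12.
The maximum over both is 13; one such subsequence is 4, 2, 18, 4, 5, 0, 2, 1, 3, 0, 13, 4, 5.

13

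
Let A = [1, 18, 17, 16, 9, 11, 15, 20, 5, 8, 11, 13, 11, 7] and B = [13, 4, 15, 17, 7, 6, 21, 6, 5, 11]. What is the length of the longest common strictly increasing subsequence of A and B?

2

For each value that appears in both, track the longest common increasing run ending there.
The best achievable length is 2; one witness is 5, 11 (A-positions 9,11, B-positions 9,10).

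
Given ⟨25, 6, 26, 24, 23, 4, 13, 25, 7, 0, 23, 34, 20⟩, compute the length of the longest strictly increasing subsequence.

Let dp[i] be the longest increasing subsequence ending at position i. Then dp = [1, 1, 2, 2, 2, 1, 2, 3, 2, 1, 3, 4, 3].
The maximum is 4; one witness is 6, 24, 25, 34 at positions 2,4,8,12.

4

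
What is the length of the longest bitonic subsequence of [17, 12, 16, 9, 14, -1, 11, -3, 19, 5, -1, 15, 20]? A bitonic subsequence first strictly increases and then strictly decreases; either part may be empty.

Let inc[i] be the LIS ending at i and dec[i] the longest strictly decreasing subsequence starting at i. inc = [1, 1, 2, 1, 2, 1, 2, 1, 3, 2, 2, 3, 4], dec = [6, 4, 5, 3, 4, 2, 3, 1, 3, 2, 1, 1, 1].
max_i inc[i]+dec[i]−1 = 6, with one witness 17, 16, 14, 11, 5, -1.

6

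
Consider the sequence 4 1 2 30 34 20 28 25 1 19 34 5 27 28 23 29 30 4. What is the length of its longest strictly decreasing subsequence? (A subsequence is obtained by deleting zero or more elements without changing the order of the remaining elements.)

6

Let dp[i] be the longest decreasing subsequence ending at position i. Then dp = [1, 2, 2, 1, 1, 2, 2, 3, 4, 4, 1, 5, 3, 2, 4, 2, 2, 6].
The maximum is 6; one witness is 30, 28, 25, 19, 5, 4 at positions 4,7,8,10,12,18.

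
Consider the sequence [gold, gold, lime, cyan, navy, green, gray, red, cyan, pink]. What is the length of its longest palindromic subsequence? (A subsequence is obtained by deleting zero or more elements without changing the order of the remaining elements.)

3

One longest palindromic subsequence is cyan red cyan (positions 4,8,9); it reads the same forward and backward, and the interval DP gives dp[1][10] = 3.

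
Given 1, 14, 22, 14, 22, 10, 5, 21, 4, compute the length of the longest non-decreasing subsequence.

4

Scanning left to right, the best length ending at each element is: 1→1, 14→2, 22→3, 14→3, 22→4, 10→2, 5→2, 21→4, 4→2.
So the longest non-decreasing subsequence has length 4, e.g. 1, 14, 22, 22.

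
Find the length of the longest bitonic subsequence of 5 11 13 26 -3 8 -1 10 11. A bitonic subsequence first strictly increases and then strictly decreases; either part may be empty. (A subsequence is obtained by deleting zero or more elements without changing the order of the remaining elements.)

One longest bitonic subsequence is 5, 11, 13, 26, 8, -1 (positions 1,2,3,4,6,7): it rises to 26 then falls. Length 6 is optimal.

6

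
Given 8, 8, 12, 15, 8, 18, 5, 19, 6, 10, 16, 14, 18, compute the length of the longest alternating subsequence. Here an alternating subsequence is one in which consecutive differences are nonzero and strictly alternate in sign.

Track the best alternating length ending on an up-step vs a down-step at each position: up/down = 1/1, 1/1, 2/1, 2/1, 1/3, 4/1, 1/5, 6/1, 6/7, 8/7, 8/7, 8/9, 10/7.
The maximum over both is 10; one such subsequence is 8, 12, 8, 18, 5, 19, 6, 16, 14, 18.

10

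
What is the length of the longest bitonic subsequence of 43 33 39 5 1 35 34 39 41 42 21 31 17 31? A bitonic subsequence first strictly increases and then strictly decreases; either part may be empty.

Let inc[i] be the LIS ending at i and dec[i] the longest strictly decreasing subsequence starting at i. inc = [1, 1, 2, 1, 1, 2, 2, 3, 4, 5, 2, 3, 2, 3], dec = [6, 3, 5, 2, 1, 4, 3, 3, 3, 3, 2, 2, 1, 1].
max_i inc[i]+dec[i]−1 = 7, with one witness 33, 35, 39, 41, 42, 31, 17.

7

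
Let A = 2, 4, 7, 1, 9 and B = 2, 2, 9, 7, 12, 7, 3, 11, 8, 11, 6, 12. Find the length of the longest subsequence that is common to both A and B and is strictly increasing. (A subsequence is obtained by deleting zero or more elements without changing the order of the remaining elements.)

2

A longest common strictly increasing subsequence is 2, 9 (length 2); it appears in order in both A and B, and no longer such subsequence exists.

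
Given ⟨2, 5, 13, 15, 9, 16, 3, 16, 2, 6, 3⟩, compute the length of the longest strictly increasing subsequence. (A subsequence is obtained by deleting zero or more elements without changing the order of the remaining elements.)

5

Scanning left to right, the best length ending at each element is: 2→1, 5→2, 13→3, 15→4, 9→3, 16→5, 3→2, 16→5, 2→1, 6→3, 3→2.
So the longest increasing subsequence has length 5, e.g. 2, 5, 13, 15, 16.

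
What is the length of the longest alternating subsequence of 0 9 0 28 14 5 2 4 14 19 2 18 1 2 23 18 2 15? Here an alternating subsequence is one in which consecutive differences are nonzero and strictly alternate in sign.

A longest alternating subsequence is 0, 9, 0, 28, 2, 4, 2, 18, 1, 23, 2, 15 (positions 1,2,3,4,7,8,11,12,13,15,17,18); its 11 consecutive differences strictly alternate in sign, and length 12 is optimal.

12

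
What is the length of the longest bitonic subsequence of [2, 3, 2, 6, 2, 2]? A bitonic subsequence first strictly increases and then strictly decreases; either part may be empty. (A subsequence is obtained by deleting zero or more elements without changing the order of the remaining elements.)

4

Let inc[i] be the LIS ending at i and dec[i] the longest strictly decreasing subsequence starting at i. inc = [1, 2, 1, 3, 1, 1], dec = [1, 2, 1, 2, 1, 1].
max_i inc[i]+dec[i]−1 = 4, with one witness 2, 3, 6, 2.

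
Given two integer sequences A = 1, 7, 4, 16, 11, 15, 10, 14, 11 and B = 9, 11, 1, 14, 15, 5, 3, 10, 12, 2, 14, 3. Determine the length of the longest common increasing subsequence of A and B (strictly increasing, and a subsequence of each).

3

For each value that appears in both, track the longest common increasing run ending there.
The best achievable length is 3; one witness is 1, 10, 14 (A-positions 1,7,8, B-positions 3,8,11).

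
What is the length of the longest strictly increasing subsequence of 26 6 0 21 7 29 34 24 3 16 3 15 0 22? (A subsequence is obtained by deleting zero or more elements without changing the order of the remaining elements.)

4

Let dp[i] be the longest increasing subsequence ending at position i. Then dp = [1, 1, 1, 2, 2, 3, 4, 3, 2, 3, 2, 3, 1, 4].
The maximum is 4; one witness is 6, 21, 29, 34 at positions 2,4,6,7.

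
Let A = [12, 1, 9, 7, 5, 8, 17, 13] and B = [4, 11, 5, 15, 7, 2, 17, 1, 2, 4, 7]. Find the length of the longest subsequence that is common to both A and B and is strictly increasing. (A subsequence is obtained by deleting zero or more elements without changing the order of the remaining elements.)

2

For each value that appears in both, track the longest common increasing run ending there.
The best achievable length is 2; one witness is 5, 17 (A-positions 5,7, B-positions 3,7).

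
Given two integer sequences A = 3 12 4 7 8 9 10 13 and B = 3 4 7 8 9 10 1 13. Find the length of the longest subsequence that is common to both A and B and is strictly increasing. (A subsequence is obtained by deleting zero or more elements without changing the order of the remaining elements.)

7

A longest common strictly increasing subsequence is 3, 4, 7, 8, 9, 10, 13 (length 7); it appears in order in both A and B, and no longer such subsequence exists.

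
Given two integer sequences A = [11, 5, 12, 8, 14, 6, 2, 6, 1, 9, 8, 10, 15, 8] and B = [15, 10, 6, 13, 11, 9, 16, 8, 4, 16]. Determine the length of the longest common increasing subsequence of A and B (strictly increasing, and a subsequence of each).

2

A longest common strictly increasing subsequence is 6, 9 (length 2); it appears in order in both A and B, and no longer such subsequence exists.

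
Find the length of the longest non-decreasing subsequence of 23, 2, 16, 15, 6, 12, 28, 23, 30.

One longest non-decreasing subsequence is 2, 6, 12, 28, 30 (positions 2,5,6,7,9), of length 5; no longer one exists.

5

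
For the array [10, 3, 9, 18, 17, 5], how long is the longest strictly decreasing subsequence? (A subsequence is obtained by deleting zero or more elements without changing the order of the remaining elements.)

Scanning left to right, the best length ending at each element is: 10→1, 3→2, 9→2, 18→1, 17→2, 5→3.
So the longest decreasing subsequence has length 3, e.g. 10, 9, 5.

3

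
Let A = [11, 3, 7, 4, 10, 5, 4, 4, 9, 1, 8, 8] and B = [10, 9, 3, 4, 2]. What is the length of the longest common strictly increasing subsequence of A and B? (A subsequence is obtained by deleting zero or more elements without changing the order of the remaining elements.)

2

A longest common strictly increasing subsequence is 3, 4 (length 2); it appears in order in both A and B, and no longer such subsequence exists.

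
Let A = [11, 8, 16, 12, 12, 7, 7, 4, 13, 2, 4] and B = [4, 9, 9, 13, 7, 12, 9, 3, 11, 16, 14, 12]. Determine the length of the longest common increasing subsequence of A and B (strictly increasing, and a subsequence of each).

A longest common strictly increasing subsequence is 4, 13 (length 2); it appears in order in both A and B, and no longer such subsequence exists.

2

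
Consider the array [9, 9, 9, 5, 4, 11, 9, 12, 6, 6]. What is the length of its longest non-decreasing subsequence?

5

One longest non-decreasing subsequence is 9, 9, 9, 11, 12 (positions 1,2,3,6,8), of length 5; no longer one exists.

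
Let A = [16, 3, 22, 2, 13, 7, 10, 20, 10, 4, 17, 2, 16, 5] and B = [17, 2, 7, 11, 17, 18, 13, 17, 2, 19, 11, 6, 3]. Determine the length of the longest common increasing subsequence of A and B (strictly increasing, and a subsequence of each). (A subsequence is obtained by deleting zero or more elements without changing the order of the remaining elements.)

3

A longest common strictly increasing subsequence is 2, 7, 17 (length 3); it appears in order in both A and B, and no longer such subsequence exists.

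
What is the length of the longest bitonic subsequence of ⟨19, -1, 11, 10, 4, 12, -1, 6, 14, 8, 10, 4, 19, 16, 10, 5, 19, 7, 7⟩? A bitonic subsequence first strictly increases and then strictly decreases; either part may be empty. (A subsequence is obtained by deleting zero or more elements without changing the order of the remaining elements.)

9

One longest bitonic subsequence is -1, 4, 6, 8, 10, 19, 16, 10, 7 (positions 2,5,8,10,11,13,14,15,19): it rises to 19 then falls. Length 9 is optimal.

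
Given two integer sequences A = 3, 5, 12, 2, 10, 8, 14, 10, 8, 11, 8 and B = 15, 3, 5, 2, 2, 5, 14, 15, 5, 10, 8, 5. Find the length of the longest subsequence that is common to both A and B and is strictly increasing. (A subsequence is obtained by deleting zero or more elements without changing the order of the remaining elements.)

3

A longest common strictly increasing subsequence is 3, 5, 14 (length 3); it appears in order in both A and B, and no longer such subsequence exists.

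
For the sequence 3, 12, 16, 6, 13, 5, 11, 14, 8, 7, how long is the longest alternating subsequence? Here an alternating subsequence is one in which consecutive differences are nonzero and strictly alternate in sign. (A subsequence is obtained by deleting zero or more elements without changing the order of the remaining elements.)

7

Track the best alternating length ending on an up-step vs a down-step at each position: up/down = 1/1, 2/1, 2/1, 2/3, 4/3, 2/5, 6/5, 6/3, 6/7, 6/7.
The maximum over both is 7; one such subsequence is 3, 12, 6, 13, 5, 11, 8.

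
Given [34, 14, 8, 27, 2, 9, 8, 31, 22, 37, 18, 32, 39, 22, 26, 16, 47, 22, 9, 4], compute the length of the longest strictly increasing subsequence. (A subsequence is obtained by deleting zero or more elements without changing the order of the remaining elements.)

6

One longest increasing subsequence is 14, 27, 31, 37, 39, 47 (positions 2,4,8,10,13,17), of length 6; no longer one exists.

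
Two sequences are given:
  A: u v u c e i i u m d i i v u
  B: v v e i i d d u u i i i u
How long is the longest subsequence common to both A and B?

A longest common subsequence is veiiuiiu (length 8); the LCS DP confirms no longer common subsequence exists.

8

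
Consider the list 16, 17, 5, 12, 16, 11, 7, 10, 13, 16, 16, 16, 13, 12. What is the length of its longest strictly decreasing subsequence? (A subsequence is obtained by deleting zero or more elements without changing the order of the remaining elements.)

4

Scanning left to right, the best length ending at each element is: 16→1, 17→1, 5→2, 12→2, 16→2, 11→3, 7→4, 10→4, 13→3, 16→2, 16→2, 16→2, 13→3, 12→4.
So the longest decreasing subsequence has length 4, e.g. 16, 12, 11, 7.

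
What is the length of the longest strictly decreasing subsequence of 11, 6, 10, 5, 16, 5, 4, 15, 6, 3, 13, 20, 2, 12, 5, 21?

6

Let dp[i] be the longest decreasing subsequence ending at position i. Then dp = [1, 2, 2, 3, 1, 3, 4, 2, 3, 5, 3, 1, 6, 4, 5, 1].
The maximum is 6; one witness is 11, 6, 5, 4, 3, 2 at positions 1,2,4,7,10,13.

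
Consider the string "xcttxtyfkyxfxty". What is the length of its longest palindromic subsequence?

One longest palindromic subsequence is txfxfxt (positions 4,5,8,11,12,13,14); it reads the same forward and backward, and the interval DP gives dp[1][15] = 7.

7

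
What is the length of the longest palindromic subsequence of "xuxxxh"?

4

Using dp[i][j] = 2 + dp[i+1][j−1] if the ends match, else max(dp[i+1][j], dp[i][j−1]):
dp[1][6] = 4. A witness is xxxx at positions 1,3,4,5.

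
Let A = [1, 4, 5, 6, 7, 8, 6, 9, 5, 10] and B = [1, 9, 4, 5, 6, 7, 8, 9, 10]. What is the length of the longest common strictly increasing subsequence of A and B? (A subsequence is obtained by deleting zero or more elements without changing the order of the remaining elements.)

8

A longest common strictly increasing subsequence is 1, 4, 5, 6, 7, 8, 9, 10 (length 8); it appears in order in both A and B, and no longer such subsequence exists.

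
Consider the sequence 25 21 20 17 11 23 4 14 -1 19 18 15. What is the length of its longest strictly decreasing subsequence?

One longest decreasing subsequence is 25, 21, 20, 17, 11, 4, -1 (positions 1,2,3,4,5,7,9), of length 7; no longer one exists.

7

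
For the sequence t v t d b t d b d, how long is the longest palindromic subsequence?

Using dp[i][j] = 2 + dp[i+1][j−1] if the ends match, else max(dp[i+1][j], dp[i][j−1]):
dp[1][9] = 5. A witness is dbdbd at positions 4,5,7,8,9.

5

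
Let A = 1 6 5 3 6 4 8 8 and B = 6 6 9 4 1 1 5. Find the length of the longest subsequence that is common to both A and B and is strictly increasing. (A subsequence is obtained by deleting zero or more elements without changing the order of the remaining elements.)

A longest common strictly increasing subsequence is 1, 5 (length 2); it appears in order in both A and B, and no longer such subsequence exists.

2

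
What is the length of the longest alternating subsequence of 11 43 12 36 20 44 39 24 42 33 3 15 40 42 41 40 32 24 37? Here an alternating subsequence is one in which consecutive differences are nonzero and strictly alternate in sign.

12

A longest alternating subsequence is 11, 43, 12, 36, 20, 44, 39, 42, 33, 40, 32, 37 (positions 1,2,3,4,5,6,7,9,10,13,17,19); its 11 consecutive differences strictly alternate in sign, and length 12 is optimal.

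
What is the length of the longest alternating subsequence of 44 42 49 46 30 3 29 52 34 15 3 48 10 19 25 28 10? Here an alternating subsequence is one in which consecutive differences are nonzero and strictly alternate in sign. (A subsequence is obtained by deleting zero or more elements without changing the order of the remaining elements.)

10

A longest alternating subsequence is 44, 42, 49, 46, 52, 34, 48, 10, 19, 10 (positions 1,2,3,4,8,9,12,13,14,17); its 9 consecutive differences strictly alternate in sign, and length 10 is optimal.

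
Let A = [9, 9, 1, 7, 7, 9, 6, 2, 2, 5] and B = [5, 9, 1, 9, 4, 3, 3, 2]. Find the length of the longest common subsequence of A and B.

Backtracking the LCS table gives one alignment: 9 (A2,B2) → 1 (A3,B3) → 9 (A6,B4) → 2 (A9,B8).
So the longest common subsequence has length 4.

4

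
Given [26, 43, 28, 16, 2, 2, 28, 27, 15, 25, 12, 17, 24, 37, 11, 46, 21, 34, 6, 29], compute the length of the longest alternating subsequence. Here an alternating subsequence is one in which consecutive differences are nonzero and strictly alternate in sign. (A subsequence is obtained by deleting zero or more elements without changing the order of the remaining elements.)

Track the best alternating length ending on an up-step vs a down-step at each position: up/down = 1/1, 2/1, 2/3, 1/3, 1/3, 1/3, 4/3, 4/5, 4/5, 6/5, 4/7, 8/7, 8/7, 8/3, 4/9, 10/1, 10/11, 12/11, 4/13, 14/13.
The maximum over both is 14; one such subsequence is 26, 43, 16, 28, 15, 25, 12, 17, 11, 46, 21, 34, 6, 29.

14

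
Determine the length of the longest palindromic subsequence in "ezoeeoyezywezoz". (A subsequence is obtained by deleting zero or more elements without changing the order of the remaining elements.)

9

One longest palindromic subsequence is zoeyzyeoz (positions 2,3,5,7,9,10,12,14,15); it reads the same forward and backward, and the interval DP gives dp[1][15] = 9.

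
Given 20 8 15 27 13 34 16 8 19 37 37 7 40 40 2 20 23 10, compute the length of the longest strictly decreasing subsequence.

6

Scanning left to right, the best length ending at each element is: 20→1, 8→2, 15→2, 27→1, 13→3, 34→1, 16→2, 8→4, 19→2, 37→1, 37→1, 7→5, 40→1, 40→1, 2→6, 20→2, 23→2, 10→4.
So the longest decreasing subsequence has length 6, e.g. 20, 15, 13, 8, 7, 2.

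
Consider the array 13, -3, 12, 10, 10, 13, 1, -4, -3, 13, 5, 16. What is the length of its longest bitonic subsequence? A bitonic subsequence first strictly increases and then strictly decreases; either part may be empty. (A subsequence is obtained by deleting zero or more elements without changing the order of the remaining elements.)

One longest bitonic subsequence is 13, 12, 10, 1, -3 (positions 1,3,5,7,9): it rises to 13 then falls. Length 5 is optimal.

5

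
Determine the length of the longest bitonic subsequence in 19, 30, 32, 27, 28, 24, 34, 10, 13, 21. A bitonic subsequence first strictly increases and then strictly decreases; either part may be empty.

One longest bitonic subsequence is 19, 30, 32, 28, 24, 21 (positions 1,2,3,5,6,10): it rises to 32 then falls. Length 6 is optimal.

6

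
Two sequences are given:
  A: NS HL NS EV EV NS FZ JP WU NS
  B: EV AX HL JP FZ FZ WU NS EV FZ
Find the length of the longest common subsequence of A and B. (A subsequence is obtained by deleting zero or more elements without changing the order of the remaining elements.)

4

Backtracking the LCS table gives one alignment: HL (A2,B3) → NS (A3,B8) → EV (A5,B9) → FZ (A7,B10).
So the longest common subsequence has length 4.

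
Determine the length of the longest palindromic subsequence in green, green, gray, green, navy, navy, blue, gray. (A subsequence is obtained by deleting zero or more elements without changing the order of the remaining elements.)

One longest palindromic subsequence is gray navy navy gray (positions 3,5,6,8); it reads the same forward and backward, and the interval DP gives dp[1][8] = 4.

4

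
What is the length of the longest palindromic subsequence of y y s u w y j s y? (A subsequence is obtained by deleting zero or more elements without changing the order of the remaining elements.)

5

One longest palindromic subsequence is ysjsy (positions 1,3,7,8,9); it reads the same forward and backward, and the interval DP gives dp[1][9] = 5.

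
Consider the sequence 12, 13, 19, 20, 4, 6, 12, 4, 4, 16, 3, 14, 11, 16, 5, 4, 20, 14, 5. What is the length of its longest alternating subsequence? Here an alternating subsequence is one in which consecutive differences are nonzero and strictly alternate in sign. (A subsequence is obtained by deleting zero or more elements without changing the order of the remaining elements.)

A longest alternating subsequence is 12, 13, 4, 6, 4, 16, 3, 14, 11, 16, 5, 20, 14 (positions 1,2,5,6,8,10,11,12,13,14,15,17,18); its 12 consecutive differences strictly alternate in sign, and length 13 is optimal.

13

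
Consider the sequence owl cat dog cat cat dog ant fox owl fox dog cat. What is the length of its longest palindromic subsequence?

One longest palindromic subsequence is cat dog fox owl fox dog cat (positions 2,3,8,9,10,11,12); it reads the same forward and backward, and the interval DP gives dp[1][12] = 7.

7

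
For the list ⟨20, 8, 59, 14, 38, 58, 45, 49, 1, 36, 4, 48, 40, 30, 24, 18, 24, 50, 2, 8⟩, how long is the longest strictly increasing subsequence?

6

Let dp[i] be the longest increasing subsequence ending at position i. Then dp = [1, 1, 2, 2, 3, 4, 4, 5, 1, 3, 2, 5, 4, 3, 3, 3, 4, 6, 2, 3].
The maximum is 6; one witness is 8, 14, 38, 45, 49, 50 at positions 2,4,5,7,8,18.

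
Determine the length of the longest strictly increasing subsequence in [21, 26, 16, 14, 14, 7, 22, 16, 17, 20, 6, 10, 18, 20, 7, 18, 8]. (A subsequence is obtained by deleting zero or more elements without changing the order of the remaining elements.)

5

Scanning left to right, the best length ending at each element is: 21→1, 26→2, 16→1, 14→1, 14→1, 7→1, 22→2, 16→2, 17→3, 20→4, 6→1, 10→2, 18→4, 20→5, 7→2, 18→4, 8→3.
So the longest increasing subsequence has length 5, e.g. 14, 16, 17, 18, 20.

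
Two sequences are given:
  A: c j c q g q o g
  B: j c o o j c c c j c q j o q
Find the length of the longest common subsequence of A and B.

5

A longest common subsequence is cjcqq (length 5); the LCS DP confirms no longer common subsequence exists.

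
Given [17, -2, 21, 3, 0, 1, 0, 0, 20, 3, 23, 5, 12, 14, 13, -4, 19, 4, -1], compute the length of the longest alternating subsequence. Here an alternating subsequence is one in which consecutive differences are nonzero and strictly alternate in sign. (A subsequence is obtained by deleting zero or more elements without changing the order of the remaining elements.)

A longest alternating subsequence is 17, -2, 21, 0, 1, 0, 20, 3, 23, 5, 14, 13, 19, 4 (positions 1,2,3,5,6,7,9,10,11,12,14,15,17,18); its 13 consecutive differences strictly alternate in sign, and length 14 is optimal.

14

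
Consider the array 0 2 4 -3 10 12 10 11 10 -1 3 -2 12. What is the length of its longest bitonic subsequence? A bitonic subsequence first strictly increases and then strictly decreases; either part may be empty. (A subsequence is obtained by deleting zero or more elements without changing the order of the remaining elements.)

Let inc[i] be the LIS ending at i and dec[i] the longest strictly decreasing subsequence starting at i. inc = [1, 2, 3, 1, 4, 5, 4, 5, 4, 2, 3, 2, 6], dec = [3, 3, 3, 1, 3, 5, 3, 4, 3, 2, 2, 1, 1].
max_i inc[i]+dec[i]−1 = 9, with one witness 0, 2, 4, 10, 12, 11, 10, 3, -2.

9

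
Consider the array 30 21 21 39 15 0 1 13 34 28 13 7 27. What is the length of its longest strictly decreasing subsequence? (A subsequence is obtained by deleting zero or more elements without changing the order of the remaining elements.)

Scanning left to right, the best length ending at each element is: 30→1, 21→2, 21→2, 39→1, 15→3, 0→4, 1→4, 13→4, 34→2, 28→3, 13→4, 7→5, 27→4.
So the longest decreasing subsequence has length 5, e.g. 30, 21, 15, 13, 7.

5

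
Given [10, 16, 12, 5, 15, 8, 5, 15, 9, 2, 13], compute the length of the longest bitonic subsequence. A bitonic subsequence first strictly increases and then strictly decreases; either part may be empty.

6

Let inc[i] be the LIS ending at i and dec[i] the longest strictly decreasing subsequence starting at i. inc = [1, 2, 2, 1, 3, 2, 1, 3, 3, 1, 4], dec = [4, 5, 4, 2, 4, 3, 2, 3, 2, 1, 1].
max_i inc[i]+dec[i]−1 = 6, with one witness 10, 16, 15, 8, 5, 2.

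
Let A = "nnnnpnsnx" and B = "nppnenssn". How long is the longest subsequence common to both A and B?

Backtracking the LCS table gives one alignment: n (A1,B1) → n (A2,B4) → n (A3,B6) → s (A7,B8) → n (A8,B9).
So the longest common subsequence has length 5.

5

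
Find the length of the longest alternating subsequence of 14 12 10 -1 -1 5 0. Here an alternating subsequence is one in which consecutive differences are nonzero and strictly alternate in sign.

4

Track the best alternating length ending on an up-step vs a down-step at each position: up/down = 1/1, 1/2, 1/2, 1/2, 1/2, 3/2, 3/4.
The maximum over both is 4; one such subsequence is 14, -1, 5, 0.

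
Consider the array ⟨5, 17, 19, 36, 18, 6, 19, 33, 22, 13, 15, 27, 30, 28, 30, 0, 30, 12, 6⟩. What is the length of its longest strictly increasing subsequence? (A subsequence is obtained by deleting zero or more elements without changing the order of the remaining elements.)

8

Let dp[i] be the longest increasing subsequence ending at position i. Then dp = [1, 2, 3, 4, 3, 2, 4, 5, 5, 3, 4, 6, 7, 7, 8, 1, 8, 3, 2].
The maximum is 8; one witness is 5, 17, 18, 19, 22, 27, 28, 30 at positions 1,2,5,7,9,12,14,15.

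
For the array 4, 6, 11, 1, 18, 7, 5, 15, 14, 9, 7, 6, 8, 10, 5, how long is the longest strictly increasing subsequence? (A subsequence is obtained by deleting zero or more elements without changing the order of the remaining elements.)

Scanning left to right, the best length ending at each element is: 4→1, 6→2, 11→3, 1→1, 18→4, 7→3, 5→2, 15→4, 14→4, 9→4, 7→3, 6→3, 8→4, 10→5, 5→2.
So the longest increasing subsequence has length 5, e.g. 4, 6, 7, 9, 10.

5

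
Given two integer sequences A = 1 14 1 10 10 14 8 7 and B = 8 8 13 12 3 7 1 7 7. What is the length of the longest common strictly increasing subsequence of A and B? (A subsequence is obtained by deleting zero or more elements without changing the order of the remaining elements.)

2

A longest common strictly increasing subsequence is 1, 7 (length 2); it appears in order in both A and B, and no longer such subsequence exists.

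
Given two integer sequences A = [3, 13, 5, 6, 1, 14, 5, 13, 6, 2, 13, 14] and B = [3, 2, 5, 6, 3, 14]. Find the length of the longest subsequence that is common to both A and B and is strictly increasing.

4

A longest common strictly increasing subsequence is 3, 5, 6, 14 (length 4); it appears in order in both A and B, and no longer such subsequence exists.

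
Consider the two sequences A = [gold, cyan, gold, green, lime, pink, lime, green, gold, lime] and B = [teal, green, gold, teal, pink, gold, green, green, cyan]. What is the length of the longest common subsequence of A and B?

4

Backtracking the LCS table gives one alignment: gold (A1,B3) → gold (A3,B6) → green (A4,B7) → green (A8,B8).
So the longest common subsequence has length 4.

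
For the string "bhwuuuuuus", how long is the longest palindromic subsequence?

One longest palindromic subsequence is uuuuuu (positions 4,5,6,7,8,9); it reads the same forward and backward, and the interval DP gives dp[1][10] = 6.

6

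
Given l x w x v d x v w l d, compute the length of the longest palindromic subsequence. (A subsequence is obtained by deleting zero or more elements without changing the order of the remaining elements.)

7

Using dp[i][j] = 2 + dp[i+1][j−1] if the ends match, else max(dp[i+1][j], dp[i][j−1]):
dp[1][11] = 7. A witness is lwvxvwl at positions 1,3,5,7,8,9,10.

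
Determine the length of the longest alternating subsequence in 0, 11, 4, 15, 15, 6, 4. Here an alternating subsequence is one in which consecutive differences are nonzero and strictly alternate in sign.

Track the best alternating length ending on an up-step vs a down-step at each position: up/down = 1/1, 2/1, 2/3, 4/1, 4/1, 4/5, 2/5.
The maximum over both is 5; one such subsequence is 0, 11, 4, 15, 6.

5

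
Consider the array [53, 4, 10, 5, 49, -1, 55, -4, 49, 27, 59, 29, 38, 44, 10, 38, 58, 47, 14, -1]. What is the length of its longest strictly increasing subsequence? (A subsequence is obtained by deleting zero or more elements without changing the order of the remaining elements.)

7

Let dp[i] be the longest increasing subsequence ending at position i. Then dp = [1, 1, 2, 2, 3, 1, 4, 1, 3, 3, 5, 4, 5, 6, 3, 5, 7, 7, 4, 2].
The maximum is 7; one witness is 4, 10, 27, 29, 38, 44, 58 at positions 2,3,10,12,13,14,17.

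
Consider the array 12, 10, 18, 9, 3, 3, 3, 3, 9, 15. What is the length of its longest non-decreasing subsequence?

6

One longest non-decreasing subsequence is 3, 3, 3, 3, 9, 15 (positions 5,6,7,8,9,10), of length 6; no longer one exists.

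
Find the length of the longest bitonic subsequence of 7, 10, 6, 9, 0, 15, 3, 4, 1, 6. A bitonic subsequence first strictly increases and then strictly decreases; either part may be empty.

5

One longest bitonic subsequence is 7, 10, 9, 4, 1 (positions 1,2,4,8,9): it rises to 10 then falls. Length 5 is optimal.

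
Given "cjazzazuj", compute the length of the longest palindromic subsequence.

6

One longest palindromic subsequence is jazzaj (positions 2,3,4,5,6,9); it reads the same forward and backward, and the interval DP gives dp[1][9] = 6.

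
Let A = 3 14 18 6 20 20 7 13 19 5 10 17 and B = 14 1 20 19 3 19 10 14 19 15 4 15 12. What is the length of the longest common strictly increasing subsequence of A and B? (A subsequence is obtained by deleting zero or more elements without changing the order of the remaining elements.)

3

For each value that appears in both, track the longest common increasing run ending there.
The best achievable length is 3; one witness is 3, 14, 19 (A-positions 1,2,9, B-positions 5,8,9).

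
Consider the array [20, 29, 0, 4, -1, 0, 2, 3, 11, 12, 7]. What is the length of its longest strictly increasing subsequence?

One longest increasing subsequence is -1, 0, 2, 3, 11, 12 (positions 5,6,7,8,9,10), of length 6; no longer one exists.

6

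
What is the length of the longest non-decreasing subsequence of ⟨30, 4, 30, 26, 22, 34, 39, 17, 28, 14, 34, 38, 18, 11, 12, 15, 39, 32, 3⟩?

Scanning left to right, the best length ending at each element is: 30→1, 4→1, 30→2, 26→2, 22→2, 34→3, 39→4, 17→2, 28→3, 14→2, 34→4, 38→5, 18→3, 11→2, 12→3, 15→4, 39→6, 32→5, 3→1.
So the longest non-decreasing subsequence has length 6, e.g. 30, 30, 34, 34, 38, 39.

6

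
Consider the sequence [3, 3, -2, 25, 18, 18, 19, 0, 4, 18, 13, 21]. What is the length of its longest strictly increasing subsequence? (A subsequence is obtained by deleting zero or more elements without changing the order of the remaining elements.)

One longest increasing subsequence is -2, 0, 4, 18, 21 (positions 3,8,9,10,12), of length 5; no longer one exists.

5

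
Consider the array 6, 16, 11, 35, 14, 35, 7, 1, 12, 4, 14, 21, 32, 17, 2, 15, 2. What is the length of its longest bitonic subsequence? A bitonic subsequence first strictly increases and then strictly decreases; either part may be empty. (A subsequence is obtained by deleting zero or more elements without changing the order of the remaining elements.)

9

Let inc[i] be the LIS ending at i and dec[i] the longest strictly decreasing subsequence starting at i. inc = [1, 2, 2, 3, 3, 4, 2, 1, 3, 2, 4, 5, 6, 5, 2, 5, 2], dec = [3, 5, 4, 5, 4, 5, 3, 1, 3, 2, 2, 4, 4, 3, 1, 2, 1].
max_i inc[i]+dec[i]−1 = 9, with one witness 6, 11, 12, 14, 21, 32, 17, 15, 2.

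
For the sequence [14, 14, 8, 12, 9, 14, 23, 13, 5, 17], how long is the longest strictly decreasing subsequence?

Let dp[i] be the longest decreasing subsequence ending at position i. Then dp = [1, 1, 2, 2, 3, 1, 1, 2, 4, 2].
The maximum is 4; one witness is 14, 12, 9, 5 at positions 1,4,5,9.

4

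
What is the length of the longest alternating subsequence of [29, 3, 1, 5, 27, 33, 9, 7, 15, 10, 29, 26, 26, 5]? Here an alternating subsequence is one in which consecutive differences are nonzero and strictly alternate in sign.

Track the best alternating length ending on an up-step vs a down-step at each position: up/down = 1/1, 1/2, 1/2, 3/2, 3/2, 3/1, 3/4, 3/4, 5/4, 5/6, 7/4, 7/8, 7/8, 3/8.
The maximum over both is 8; one such subsequence is 29, 3, 27, 9, 15, 10, 29, 26.

8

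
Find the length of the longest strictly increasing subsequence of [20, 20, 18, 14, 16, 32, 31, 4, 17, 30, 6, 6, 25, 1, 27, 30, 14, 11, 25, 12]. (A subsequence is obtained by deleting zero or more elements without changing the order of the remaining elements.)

Let dp[i] be the longest increasing subsequence ending at position i. Then dp = [1, 1, 1, 1, 2, 3, 3, 1, 3, 4, 2, 2, 4, 1, 5, 6, 3, 3, 4, 4].
The maximum is 6; one witness is 14, 16, 17, 25, 27, 30 at positions 4,5,9,13,15,16.

6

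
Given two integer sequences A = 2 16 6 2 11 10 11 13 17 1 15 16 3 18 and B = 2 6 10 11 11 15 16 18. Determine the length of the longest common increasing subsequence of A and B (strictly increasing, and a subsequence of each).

7

A longest common strictly increasing subsequence is 2, 6, 10, 11, 15, 16, 18 (length 7); it appears in order in both A and B, and no longer such subsequence exists.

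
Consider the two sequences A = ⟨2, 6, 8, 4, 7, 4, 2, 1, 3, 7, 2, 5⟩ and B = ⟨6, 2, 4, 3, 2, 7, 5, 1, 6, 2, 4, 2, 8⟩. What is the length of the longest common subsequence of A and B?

A longest common subsequence is 2, 4, 7, 4, 2 (length 5); the LCS DP confirms no longer common subsequence exists.

5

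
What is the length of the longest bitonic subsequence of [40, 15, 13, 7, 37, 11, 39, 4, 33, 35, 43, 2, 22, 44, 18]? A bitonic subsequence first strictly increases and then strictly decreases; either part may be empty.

7

Let inc[i] be the LIS ending at i and dec[i] the longest strictly decreasing subsequence starting at i. inc = [1, 1, 1, 1, 2, 2, 3, 1, 3, 4, 5, 1, 3, 6, 3], dec = [6, 5, 4, 3, 4, 3, 4, 2, 3, 3, 3, 1, 2, 2, 1].
max_i inc[i]+dec[i]−1 = 7, with one witness 7, 11, 33, 35, 43, 22, 18.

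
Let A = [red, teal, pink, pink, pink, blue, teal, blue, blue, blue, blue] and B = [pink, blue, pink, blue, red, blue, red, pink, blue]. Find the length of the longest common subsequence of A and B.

A longest common subsequence is pink, pink, blue, blue, blue (length 5); the LCS DP confirms no longer common subsequence exists.

5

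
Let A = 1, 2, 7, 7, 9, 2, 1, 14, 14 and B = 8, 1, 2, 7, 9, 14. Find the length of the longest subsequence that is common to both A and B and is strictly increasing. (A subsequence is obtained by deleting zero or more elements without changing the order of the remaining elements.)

5

A longest common strictly increasing subsequence is 1, 2, 7, 9, 14 (length 5); it appears in order in both A and B, and no longer such subsequence exists.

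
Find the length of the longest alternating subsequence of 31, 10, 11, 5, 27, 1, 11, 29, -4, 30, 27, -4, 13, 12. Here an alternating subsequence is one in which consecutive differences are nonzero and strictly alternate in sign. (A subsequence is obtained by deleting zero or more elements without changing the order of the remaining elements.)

12

A longest alternating subsequence is 31, 10, 11, 5, 27, 1, 11, -4, 30, -4, 13, 12 (positions 1,2,3,4,5,6,7,9,10,12,13,14); its 11 consecutive differences strictly alternate in sign, and length 12 is optimal.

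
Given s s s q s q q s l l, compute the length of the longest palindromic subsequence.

Using dp[i][j] = 2 + dp[i+1][j−1] if the ends match, else max(dp[i+1][j], dp[i][j−1]):
dp[1][10] = 5. A witness is sqqqs at positions 3,4,6,7,8.

5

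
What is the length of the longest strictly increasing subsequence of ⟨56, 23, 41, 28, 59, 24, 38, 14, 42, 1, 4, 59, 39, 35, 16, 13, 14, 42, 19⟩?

Scanning left to right, the best length ending at each element is: 56→1, 23→1, 41→2, 28→2, 59→3, 24→2, 38→3, 14→1, 42→4, 1→1, 4→2, 59→5, 39→4, 35→3, 16→3, 13→3, 14→4, 42→5, 19→5.
So the longest increasing subsequence has length 5, e.g. 23, 28, 38, 42, 59.

5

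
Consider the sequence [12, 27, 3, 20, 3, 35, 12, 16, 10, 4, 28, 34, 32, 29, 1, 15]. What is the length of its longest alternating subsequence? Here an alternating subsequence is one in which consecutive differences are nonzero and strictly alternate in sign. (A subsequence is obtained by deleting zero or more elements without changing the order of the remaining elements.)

12

Track the best alternating length ending on an up-step vs a down-step at each position: up/down = 1/1, 2/1, 1/3, 4/3, 1/5, 6/1, 6/7, 8/7, 6/9, 6/9, 10/7, 10/7, 10/11, 10/11, 1/11, 12/11.
The maximum over both is 12; one such subsequence is 12, 27, 3, 20, 3, 35, 12, 16, 10, 28, 1, 15.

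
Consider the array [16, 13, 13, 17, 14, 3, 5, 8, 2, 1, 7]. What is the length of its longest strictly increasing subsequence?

Let dp[i] be the longest increasing subsequence ending at position i. Then dp = [1, 1, 1, 2, 2, 1, 2, 3, 1, 1, 3].
The maximum is 3; one witness is 3, 5, 8 at positions 6,7,8.

3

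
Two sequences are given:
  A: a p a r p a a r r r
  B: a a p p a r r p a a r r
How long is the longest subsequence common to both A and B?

A longest common subsequence is aparpaarr (length 9); the LCS DP confirms no longer common subsequence exists.

9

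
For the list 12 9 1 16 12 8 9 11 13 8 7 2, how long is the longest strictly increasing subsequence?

One longest increasing subsequence is 1, 8, 9, 11, 13 (positions 3,6,7,8,9), of length 5; no longer one exists.

5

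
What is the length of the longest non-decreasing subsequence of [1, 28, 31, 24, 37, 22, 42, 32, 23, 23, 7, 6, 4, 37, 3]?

Let dp[i] be the longest non-decreasing subsequence ending at position i. Then dp = [1, 2, 3, 2, 4, 2, 5, 4, 3, 4, 2, 2, 2, 5, 2].
The maximum is 5; one witness is 1, 28, 31, 37, 42 at positions 1,2,3,5,7.

5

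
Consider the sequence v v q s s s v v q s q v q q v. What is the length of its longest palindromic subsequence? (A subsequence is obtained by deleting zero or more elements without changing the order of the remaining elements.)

One longest palindromic subsequence is vvqsvvsqvv (positions 1,2,3,4,7,8,10,11,12,15); it reads the same forward and backward, and the interval DP gives dp[1][15] = 10.

10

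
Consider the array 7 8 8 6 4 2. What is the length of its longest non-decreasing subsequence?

3

Scanning left to right, the best length ending at each element is: 7→1, 8→2, 8→3, 6→1, 4→1, 2→1.
So the longest non-decreasing subsequence has length 3, e.g. 7, 8, 8.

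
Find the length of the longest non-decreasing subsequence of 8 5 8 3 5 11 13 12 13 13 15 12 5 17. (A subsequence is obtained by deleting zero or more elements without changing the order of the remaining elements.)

8

One longest non-decreasing subsequence is 8, 8, 11, 13, 13, 13, 15, 17 (positions 1,3,6,7,9,10,11,14), of length 8; no longer one exists.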